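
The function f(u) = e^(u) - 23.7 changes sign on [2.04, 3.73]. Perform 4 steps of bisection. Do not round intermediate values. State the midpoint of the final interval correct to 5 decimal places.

3.14906

f(2.040000) = -16.009391, f(3.730000) = 17.979108 (opposite signs)
step 1: m = 2.885000, f(m) = -5.796432 < 0 → root in [2.885000, 3.730000]
step 2: m = 3.307500, f(m) = 3.616748 > 0 → root in [2.885000, 3.307500]
step 3: m = 3.096250, f(m) = -1.585135 < 0 → root in [3.096250, 3.307500]
step 4: m = 3.201875, f(m) = 0.878572 > 0 → root in [3.096250, 3.201875]
Midpoint of [3.096250, 3.201875] = 3.149063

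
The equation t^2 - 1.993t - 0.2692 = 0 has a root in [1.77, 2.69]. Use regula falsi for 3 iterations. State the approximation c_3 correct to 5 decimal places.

f(1.770000) = -0.663910, f(2.690000) = 1.605730
step 1: c = 2.039116, f(c) = -0.175163 < 0 → new bracket [2.039116, 2.690000]
step 2: c = 2.103135, f(c) = -0.037570 < 0 → new bracket [2.103135, 2.690000]
step 3: c = 2.116553, f(c) = -0.007694 < 0 → new bracket [2.116553, 2.690000]

2.11655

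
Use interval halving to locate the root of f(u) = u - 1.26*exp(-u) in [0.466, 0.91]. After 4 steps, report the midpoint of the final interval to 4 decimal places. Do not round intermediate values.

0.6464

f(0.466000) = -0.324659, f(0.910000) = 0.402819 (opposite signs)
step 1: m = 0.688000, f(m) = 0.054749 > 0 → root in [0.466000, 0.688000]
step 2: m = 0.577000, f(m) = -0.130592 < 0 → root in [0.577000, 0.688000]
step 3: m = 0.632500, f(m) = -0.036890 < 0 → root in [0.632500, 0.688000]
step 4: m = 0.660250, f(m) = 0.009180 > 0 → root in [0.632500, 0.660250]
Midpoint of [0.632500, 0.660250] = 0.646375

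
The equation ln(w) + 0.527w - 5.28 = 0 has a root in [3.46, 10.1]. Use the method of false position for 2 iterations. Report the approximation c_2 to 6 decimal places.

6.489159

False-position update: c = (a·f(b) − b·f(a))/(f(b) − f(a)); replace the endpoint whose sign matches f(c).
f(3.460000) = -2.215311, f(10.100000) = 2.355235
step 1: c = 6.678361, f(c) = 0.138369 > 0 → new bracket [3.460000, 6.678361]
step 2: c = 6.489159, f(c) = 0.009920 > 0 → new bracket [3.460000, 6.489159]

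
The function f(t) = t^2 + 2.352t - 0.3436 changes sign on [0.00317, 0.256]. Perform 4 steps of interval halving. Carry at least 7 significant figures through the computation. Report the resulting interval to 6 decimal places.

f(0.003170) = -0.336134, f(0.256000) = 0.324048 (opposite signs)
step 1: m = 0.129585, f(m) = -0.022024 < 0 → root in [0.129585, 0.256000]
step 2: m = 0.192793, f(m) = 0.147017 > 0 → root in [0.129585, 0.192793]
step 3: m = 0.161189, f(m) = 0.061498 > 0 → root in [0.129585, 0.161189]
step 4: m = 0.145387, f(m) = 0.019487 > 0 → root in [0.129585, 0.145387]

[0.129585, 0.145387]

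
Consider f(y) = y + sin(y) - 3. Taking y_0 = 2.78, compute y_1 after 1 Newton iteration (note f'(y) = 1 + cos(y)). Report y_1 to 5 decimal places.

Newton update: y ← y − f(y)/f'(y).
y_0 = 2.780000: f = 0.133764, f' = 0.064665 → y_1 = 2.780000 - (0.133764)/(0.064665) = 0.711439

0.71144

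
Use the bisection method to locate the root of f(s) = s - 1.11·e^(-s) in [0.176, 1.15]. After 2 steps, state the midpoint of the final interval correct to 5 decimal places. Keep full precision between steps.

f(0.176000) = -0.754866, f(1.150000) = 0.798533 (opposite signs)
step 1: m = 0.663000, f(m) = 0.091014 > 0 → root in [0.176000, 0.663000]
step 2: m = 0.419500, f(m) = -0.310187 < 0 → root in [0.419500, 0.663000]
Midpoint of [0.419500, 0.663000] = 0.541250

0.54125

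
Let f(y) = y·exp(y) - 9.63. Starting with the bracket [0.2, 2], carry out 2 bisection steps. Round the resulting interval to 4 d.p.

[1.5500, 2.0000]

f(0.200000) = -9.385719, f(2.000000) = 5.148112 (opposite signs)
step 1: m = 1.100000, f(m) = -6.325417 < 0 → root in [1.100000, 2.000000]
step 2: m = 1.550000, f(m) = -2.327221 < 0 → root in [1.550000, 2.000000]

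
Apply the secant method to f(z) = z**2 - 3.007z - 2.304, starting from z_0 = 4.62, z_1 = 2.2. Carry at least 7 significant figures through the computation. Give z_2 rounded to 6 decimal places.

3.269866

f(z_0) = 5.148060, f(z_1) = -4.079400
z_2 = 2.200000 - (-4.079400)·(2.200000 - 4.620000)/(-4.079400 - (5.148060)) = 3.269866; f(z_2) = -1.444463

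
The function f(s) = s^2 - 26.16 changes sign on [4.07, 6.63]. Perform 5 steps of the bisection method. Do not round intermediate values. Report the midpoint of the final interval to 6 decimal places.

5.150000

f(4.070000) = -9.595100, f(6.630000) = 17.796900 (opposite signs)
step 1: m = 5.350000, f(m) = 2.462500 > 0 → root in [4.070000, 5.350000]
step 2: m = 4.710000, f(m) = -3.975900 < 0 → root in [4.710000, 5.350000]
step 3: m = 5.030000, f(m) = -0.859100 < 0 → root in [5.030000, 5.350000]
step 4: m = 5.190000, f(m) = 0.776100 > 0 → root in [5.030000, 5.190000]
step 5: m = 5.110000, f(m) = -0.047900 < 0 → root in [5.110000, 5.190000]
Midpoint of [5.110000, 5.190000] = 5.150000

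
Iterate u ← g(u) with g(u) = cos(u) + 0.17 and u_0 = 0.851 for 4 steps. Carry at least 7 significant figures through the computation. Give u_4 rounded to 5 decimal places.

u_1 = g(0.851000) = 0.829232
u_2 = g(0.829232) = 0.845443
u_3 = g(0.845443) = 0.833400
u_4 = g(0.833400) = 0.842363

0.84236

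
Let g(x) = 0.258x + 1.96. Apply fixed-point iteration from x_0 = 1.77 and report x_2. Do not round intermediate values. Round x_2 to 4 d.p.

x_1 = g(1.770000) = 2.416660
x_2 = g(2.416660) = 2.583498

2.5835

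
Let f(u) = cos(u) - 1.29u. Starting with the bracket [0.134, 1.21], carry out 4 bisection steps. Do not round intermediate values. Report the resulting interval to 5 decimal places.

f(0.134000) = 0.818175, f(1.210000) = -1.207881 (opposite signs)
step 1: m = 0.672000, f(m) = -0.084302 < 0 → root in [0.134000, 0.672000]
step 2: m = 0.403000, f(m) = 0.400019 > 0 → root in [0.403000, 0.672000]
step 3: m = 0.537500, f(m) = 0.165616 > 0 → root in [0.537500, 0.672000]
step 4: m = 0.604750, f(m) = 0.042517 > 0 → root in [0.604750, 0.672000]

[0.60475, 0.67200]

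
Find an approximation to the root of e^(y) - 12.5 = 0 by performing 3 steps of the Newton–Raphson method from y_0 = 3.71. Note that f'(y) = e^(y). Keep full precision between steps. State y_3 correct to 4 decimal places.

2.5308

y_0 = 3.710000: f = 28.353807, f' = 40.853807 → y_1 = 3.710000 - (28.353807)/(40.853807) = 3.015969
y_1 = 3.015969: f = 7.908858, f' = 20.408858 → y_2 = 3.015969 - (7.908858)/(20.408858) = 2.628448
y_2 = 2.628448: f = 1.352257, f' = 13.852257 → y_3 = 2.628448 - (1.352257)/(13.852257) = 2.530828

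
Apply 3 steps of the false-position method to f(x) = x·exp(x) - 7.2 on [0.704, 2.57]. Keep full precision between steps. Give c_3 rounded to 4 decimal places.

False-position update: c = (a·f(b) − b·f(a))/(f(b) − f(a)); replace the endpoint whose sign matches f(c).
f(0.704000) = -5.776636, f(2.570000) = 26.379169
step 1: c = 1.039218, f(c) = -4.262125 < 0 → new bracket [1.039218, 2.570000]
step 2: c = 1.252146, f(c) = -2.820194 < 0 → new bracket [1.252146, 2.570000]
step 3: c = 1.379430, f(c) = -1.720030 < 0 → new bracket [1.379430, 2.570000]

1.3794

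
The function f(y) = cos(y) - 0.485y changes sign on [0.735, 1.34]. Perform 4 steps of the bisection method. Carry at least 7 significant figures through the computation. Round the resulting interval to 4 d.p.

[1.0375, 1.0753]

f(0.735000) = 0.385356, f(1.340000) = -0.421147 (opposite signs)
step 1: m = 1.037500, f(m) = 0.005187 > 0 → root in [1.037500, 1.340000]
step 2: m = 1.188750, f(m) = -0.203724 < 0 → root in [1.037500, 1.188750]
step 3: m = 1.113125, f(m) = -0.098005 < 0 → root in [1.037500, 1.113125]
step 4: m = 1.075313, f(m) = -0.046069 < 0 → root in [1.037500, 1.075313]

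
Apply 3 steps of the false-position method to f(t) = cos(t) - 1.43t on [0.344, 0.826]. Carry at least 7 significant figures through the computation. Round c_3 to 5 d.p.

f(0.344000) = 0.449493, f(0.826000) = -0.503358
step 1: c = 0.571376, f(c) = 0.024089 > 0 → new bracket [0.571376, 0.826000]
step 2: c = 0.583005, f(c) = 0.001114 > 0 → new bracket [0.583005, 0.826000]
step 3: c = 0.583542, f(c) = 0.000051 > 0 → new bracket [0.583542, 0.826000]

0.58354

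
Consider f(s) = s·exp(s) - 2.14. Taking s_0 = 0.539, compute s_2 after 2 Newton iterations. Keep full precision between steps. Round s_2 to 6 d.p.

0.893615

f'(s) = (s + 1)·exp(s)
s_0 = 0.539000: f = -1.215997, f' = 2.638295 → s_1 = 0.539000 - (-1.215997)/(2.638295) = 0.999903
s_1 = 0.999903: f = 0.577752, f' = 5.435769 → s_2 = 0.999903 - (0.577752)/(5.435769) = 0.893615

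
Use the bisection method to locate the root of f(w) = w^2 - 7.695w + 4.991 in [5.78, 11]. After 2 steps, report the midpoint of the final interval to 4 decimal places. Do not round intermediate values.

6.4325

f(5.780000) = -6.077700, f(11.000000) = 41.346000 (opposite signs)
step 1: m = 8.390000, f(m) = 10.822050 > 0 → root in [5.780000, 8.390000]
step 2: m = 7.085000, f(m) = 0.669150 > 0 → root in [5.780000, 7.085000]
Midpoint of [5.780000, 7.085000] = 6.432500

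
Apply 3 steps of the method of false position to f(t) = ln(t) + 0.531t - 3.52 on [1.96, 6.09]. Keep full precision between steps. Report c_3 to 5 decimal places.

4.01482

f(1.960000) = -1.806296, f(6.090000) = 1.520438
step 1: c = 4.202440, f(c) = 0.147161 > 0 → new bracket [1.960000, 4.202440]
step 2: c = 4.033509, f(c) = 0.016430 > 0 → new bracket [1.960000, 4.033509]
step 3: c = 4.014818, f(c) = 0.001861 > 0 → new bracket [1.960000, 4.014818]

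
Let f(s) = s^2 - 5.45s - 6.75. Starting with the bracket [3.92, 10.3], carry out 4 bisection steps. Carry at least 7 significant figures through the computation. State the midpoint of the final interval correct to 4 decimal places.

6.5119

f(3.920000) = -12.747600, f(10.300000) = 43.205000 (opposite signs)
step 1: m = 7.110000, f(m) = 5.052600 > 0 → root in [3.920000, 7.110000]
step 2: m = 5.515000, f(m) = -6.391525 < 0 → root in [5.515000, 7.110000]
step 3: m = 6.312500, f(m) = -1.305469 < 0 → root in [6.312500, 7.110000]
step 4: m = 6.711250, f(m) = 1.714564 > 0 → root in [6.312500, 6.711250]
Midpoint of [6.312500, 6.711250] = 6.511875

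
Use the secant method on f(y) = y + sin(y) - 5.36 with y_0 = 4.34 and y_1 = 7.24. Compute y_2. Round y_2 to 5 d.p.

5.55735

f(y_0) = -1.951461, f(y_1) = 2.697361
y_2 = 7.240000 - (2.697361)·(7.240000 - 4.340000)/(2.697361 - (-1.951461)) = 5.557349; f(y_2) = -0.466413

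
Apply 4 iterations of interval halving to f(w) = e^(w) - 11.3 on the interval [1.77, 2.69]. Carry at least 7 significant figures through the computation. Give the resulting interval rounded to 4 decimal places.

f(1.770000) = -5.429147, f(2.690000) = 3.431676 (opposite signs)
step 1: m = 2.230000, f(m) = -2.000134 < 0 → root in [2.230000, 2.690000]
step 2: m = 2.460000, f(m) = 0.404812 > 0 → root in [2.230000, 2.460000]
step 3: m = 2.345000, f(m) = -0.866727 < 0 → root in [2.345000, 2.460000]
step 4: m = 2.402500, f(m) = -0.249231 < 0 → root in [2.402500, 2.460000]

[2.4025, 2.4600]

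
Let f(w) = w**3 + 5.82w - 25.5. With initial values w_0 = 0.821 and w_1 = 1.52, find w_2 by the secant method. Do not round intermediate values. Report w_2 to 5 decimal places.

f(w_0) = -20.168392, f(w_1) = -13.141792
w_2 = 1.520000 - (-13.141792)·(1.520000 - 0.821000)/(-13.141792 - (-20.168392)) = 2.827334; f(w_2) = 13.556272

2.82733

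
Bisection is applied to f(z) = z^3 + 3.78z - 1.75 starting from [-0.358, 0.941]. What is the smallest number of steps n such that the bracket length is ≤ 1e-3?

11

Initial width b − a = 0.941 − -0.358 = 1.299000.
After n steps the width is (b−a)/2^n; need (b−a)/2^n ≤ 1e-3.
So n ≥ log₂(1.299000/1e-3) = log₂(1299.0000) ≈ 10.3432.
Hence n = 11.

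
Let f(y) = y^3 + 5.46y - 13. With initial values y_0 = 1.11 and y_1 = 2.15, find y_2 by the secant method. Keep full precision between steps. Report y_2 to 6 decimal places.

1.516666

Secant update: y_(k+1) = y_k − f(y_k)·(y_k − y_(k-1))/(f(y_k) − f(y_(k-1))).
f(y_0) = -5.571769, f(y_1) = 8.677375
y_2 = 2.150000 - (8.677375)·(2.150000 - 1.110000)/(8.677375 - (-5.571769)) = 1.516666; f(y_2) = -1.230256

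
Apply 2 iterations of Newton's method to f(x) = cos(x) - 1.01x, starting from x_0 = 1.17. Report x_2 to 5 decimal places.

f'(x) = -sin(x) - 1.01
x_0 = 1.170000: f = -0.791548, f' = -1.930751 → x_1 = 1.170000 - (-0.791548)/(-1.930751) = 0.760031
x_1 = 0.760031: f = -0.042816, f' = -1.698944 → x_2 = 0.760031 - (-0.042816)/(-1.698944) = 0.734829

0.73483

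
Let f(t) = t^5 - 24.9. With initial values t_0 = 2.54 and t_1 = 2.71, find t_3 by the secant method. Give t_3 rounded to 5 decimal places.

2.05657

f(t_0) = 80.822782, f(t_1) = 121.266031
t_2 = 2.710000 - (121.266031)·(2.710000 - 2.540000)/(121.266031 - (80.822782)) = 2.200268; f(t_2) = 26.667697
t_3 = 2.200268 - (26.667697)·(2.200268 - 2.710000)/(26.667697 - (121.266031)) = 2.056572; f(t_3) = 11.889138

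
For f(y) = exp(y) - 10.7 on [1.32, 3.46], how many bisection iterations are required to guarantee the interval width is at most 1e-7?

Initial width b − a = 3.46 − 1.32 = 2.140000.
After n steps the width is (b−a)/2^n; need (b−a)/2^n ≤ 1e-7.
So n ≥ log₂(2.140000/1e-7) = log₂(21400000.0000) ≈ 24.3511.
Hence n = 25.

25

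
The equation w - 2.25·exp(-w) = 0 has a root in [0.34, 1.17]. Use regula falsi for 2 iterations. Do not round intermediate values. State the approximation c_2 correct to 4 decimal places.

0.9129

f(0.340000) = -1.261483, f(1.170000) = 0.471674
step 1: c = 0.944118, f(c) = 0.068817 > 0 → new bracket [0.340000, 0.944118]
step 2: c = 0.912867, f(c) = 0.009779 > 0 → new bracket [0.340000, 0.912867]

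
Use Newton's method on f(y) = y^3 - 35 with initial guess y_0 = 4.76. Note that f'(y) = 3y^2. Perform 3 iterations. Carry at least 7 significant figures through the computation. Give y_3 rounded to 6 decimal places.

3.271685

y_0 = 4.760000: f = 72.850176, f' = 67.972800 → y_1 = 4.760000 - (72.850176)/(67.972800) = 3.688245
y_1 = 3.688245: f = 15.171762, f' = 40.809458 → y_2 = 3.688245 - (15.171762)/(40.809458) = 3.316474
y_2 = 3.316474: f = 1.477912, f' = 32.997008 → y_3 = 3.316474 - (1.477912)/(32.997008) = 3.271685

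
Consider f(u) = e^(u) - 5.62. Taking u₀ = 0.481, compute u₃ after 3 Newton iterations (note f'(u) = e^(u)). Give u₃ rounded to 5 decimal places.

Newton update: u ← u − f(u)/f'(u).
u_0 = 0.481000: f = -4.002309, f' = 1.617691 → u_1 = 0.481000 - (-4.002309)/(1.617691) = 2.955087
u_1 = 2.955087: f = 13.583390, f' = 19.203390 → u_2 = 2.955087 - (13.583390)/(19.203390) = 2.247743
u_2 = 2.247743: f = 3.846351, f' = 9.466351 → u_3 = 2.247743 - (3.846351)/(9.466351) = 1.841425

1.84143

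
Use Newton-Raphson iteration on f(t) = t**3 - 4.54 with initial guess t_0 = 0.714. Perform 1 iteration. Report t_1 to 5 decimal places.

f'(t) = 3t**2
t_0 = 0.714000: f = -4.176006, f' = 1.529388 → t_1 = 0.714000 - (-4.176006)/(1.529388) = 3.444508

3.44451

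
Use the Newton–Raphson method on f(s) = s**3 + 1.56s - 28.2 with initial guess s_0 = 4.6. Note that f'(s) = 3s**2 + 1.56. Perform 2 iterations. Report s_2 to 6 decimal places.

2.954167

s_0 = 4.600000: f = 76.312000, f' = 65.040000 → s_1 = 4.600000 - (76.312000)/(65.040000) = 3.426691
s_1 = 3.426691: f = 17.382577, f' = 36.786639 → s_2 = 3.426691 - (17.382577)/(36.786639) = 2.954167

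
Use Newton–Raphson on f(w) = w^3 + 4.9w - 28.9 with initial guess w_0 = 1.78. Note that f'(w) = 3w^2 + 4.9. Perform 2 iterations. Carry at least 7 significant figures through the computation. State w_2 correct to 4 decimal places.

w_0 = 1.780000: f = -14.538248, f' = 14.405200 → w_1 = 1.780000 - (-14.538248)/(14.405200) = 2.789236
w_1 = 2.789236: f = 6.467062, f' = 28.239514 → w_2 = 2.789236 - (6.467062)/(28.239514) = 2.560229

2.5602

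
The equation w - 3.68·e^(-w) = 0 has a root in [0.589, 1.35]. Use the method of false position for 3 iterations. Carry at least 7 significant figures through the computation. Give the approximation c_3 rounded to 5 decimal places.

f(0.589000) = -1.452965, f(1.350000) = 0.395996
step 1: c = 1.187015, f(c) = 0.064134 > 0 → new bracket [0.589000, 1.187015]
step 2: c = 1.161734, f(c) = 0.010105 > 0 → new bracket [0.589000, 1.161734]
step 3: c = 1.157779, f(c) = 0.001585 > 0 → new bracket [0.589000, 1.157779]

1.15778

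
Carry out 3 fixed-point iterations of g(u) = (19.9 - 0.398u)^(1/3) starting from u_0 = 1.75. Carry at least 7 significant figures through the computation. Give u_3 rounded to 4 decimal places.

2.6609

u_1 = g(1.750000) = 2.677894
u_2 = g(2.677894) = 2.660617
u_3 = g(2.660617) = 2.660941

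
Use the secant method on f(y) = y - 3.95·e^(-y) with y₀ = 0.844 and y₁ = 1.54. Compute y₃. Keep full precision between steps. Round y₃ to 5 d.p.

1.19230

f(y_0) = -0.854449, f(y_1) = 0.693195
y_2 = 1.540000 - (0.693195)·(1.540000 - 0.844000)/(0.693195 - (-0.854449)) = 1.228259; f(y_2) = 0.071692
y_3 = 1.228259 - (0.071692)·(1.228259 - 1.540000)/(0.071692 - (0.693195)) = 1.192299; f(y_3) = -0.006615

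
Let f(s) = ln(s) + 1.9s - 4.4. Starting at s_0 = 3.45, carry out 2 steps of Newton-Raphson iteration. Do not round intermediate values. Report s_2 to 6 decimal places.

Newton update: s ← s − f(s)/f'(s).
f'(s) = 1/s + 1.9
s_0 = 3.450000: f = 3.393374, f' = 2.189855 → s_1 = 3.450000 - (3.393374)/(2.189855) = 1.900412
s_1 = 1.900412: f = -0.147148, f' = 2.426202 → s_2 = 1.900412 - (-0.147148)/(2.426202) = 1.961061

1.961061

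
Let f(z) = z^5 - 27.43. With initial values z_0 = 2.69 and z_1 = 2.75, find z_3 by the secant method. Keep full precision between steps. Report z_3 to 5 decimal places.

Secant update: z_(k+1) = z_k − f(z_k)·(z_k − z_(k-1))/(f(z_k) − f(z_(k-1))).
f(z_0) = 113.421475, f(z_1) = 129.846367
z_2 = 2.750000 - (129.846367)·(2.750000 - 2.690000)/(129.846367 - (113.421475)) = 2.275672; f(z_2) = 33.600731
z_3 = 2.275672 - (33.600731)·(2.275672 - 2.750000)/(33.600731 - (129.846367)) = 2.110078; f(z_3) = 14.400415

2.11008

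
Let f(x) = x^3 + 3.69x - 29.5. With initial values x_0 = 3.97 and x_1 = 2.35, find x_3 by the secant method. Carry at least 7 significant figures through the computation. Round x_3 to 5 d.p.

Secant update: x_(k+1) = x_k − f(x_k)·(x_k − x_(k-1))/(f(x_k) − f(x_(k-1))).
f(x_0) = 47.720073, f(x_1) = -7.850625
x_2 = 2.350000 - (-7.850625)·(2.350000 - 3.970000)/(-7.850625 - (47.720073)) = 2.578862; f(x_2) = -2.833206
x_3 = 2.578862 - (-2.833206)·(2.578862 - 2.350000)/(-2.833206 - (-7.850625)) = 2.708094; f(x_3) = 0.353418

2.70809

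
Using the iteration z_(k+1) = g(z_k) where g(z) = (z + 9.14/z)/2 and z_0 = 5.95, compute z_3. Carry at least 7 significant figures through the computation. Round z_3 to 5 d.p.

3.02402

z_1 = g(5.950000) = 3.743067
z_2 = g(3.743067) = 3.092457
z_3 = g(3.092457) = 3.024018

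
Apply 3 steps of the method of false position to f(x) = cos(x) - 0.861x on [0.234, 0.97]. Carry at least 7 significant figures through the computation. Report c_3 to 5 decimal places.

0.80498

f(0.234000) = 0.771273, f(0.970000) = -0.269870
step 1: c = 0.779224, f(c) = 0.040547 > 0 → new bracket [0.779224, 0.970000]
step 2: c = 0.804143, f(c) = 0.001361 > 0 → new bracket [0.804143, 0.970000]
step 3: c = 0.804976, f(c) = 0.000045 > 0 → new bracket [0.804976, 0.970000]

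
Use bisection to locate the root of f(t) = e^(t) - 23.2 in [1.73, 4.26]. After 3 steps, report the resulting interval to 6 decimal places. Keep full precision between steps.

[2.995000, 3.311250]

f(1.730000) = -17.559346, f(4.260000) = 47.609983 (opposite signs)
step 1: m = 2.995000, f(m) = -3.214640 < 0 → root in [2.995000, 4.260000]
step 2: m = 3.627500, f(m) = 14.418652 > 0 → root in [2.995000, 3.627500]
step 3: m = 3.311250, f(m) = 4.219378 > 0 → root in [2.995000, 3.311250]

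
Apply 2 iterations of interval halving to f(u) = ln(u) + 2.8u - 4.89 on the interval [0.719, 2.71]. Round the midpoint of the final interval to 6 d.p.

f(0.719000) = -3.206694, f(2.710000) = 3.694949 (opposite signs)
step 1: m = 1.714500, f(m) = 0.449721 > 0 → root in [0.719000, 1.714500]
step 2: m = 1.216750, f(m) = -1.286917 < 0 → root in [1.216750, 1.714500]
Midpoint of [1.216750, 1.714500] = 1.465625

1.465625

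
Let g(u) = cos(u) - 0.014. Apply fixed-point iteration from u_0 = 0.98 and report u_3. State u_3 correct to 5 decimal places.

u_1 = g(0.980000) = 0.543023
u_2 = g(0.543023) = 0.842151
u_3 = g(0.842151) = 0.651860

0.65186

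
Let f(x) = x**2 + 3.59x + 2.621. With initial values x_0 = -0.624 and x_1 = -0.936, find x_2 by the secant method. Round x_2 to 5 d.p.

-1.00342

f(x_0) = 0.770216, f(x_1) = 0.136856
x_2 = -0.936000 - (0.136856)·(-0.936000 - -0.624000)/(0.136856 - (0.770216)) = -1.003417; f(x_2) = 0.025579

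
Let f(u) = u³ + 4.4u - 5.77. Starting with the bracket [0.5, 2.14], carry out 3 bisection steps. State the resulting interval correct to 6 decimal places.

[0.910000, 1.115000]

f(0.500000) = -3.445000, f(2.140000) = 13.446344 (opposite signs)
step 1: m = 1.320000, f(m) = 2.337968 > 0 → root in [0.500000, 1.320000]
step 2: m = 0.910000, f(m) = -1.012429 < 0 → root in [0.910000, 1.320000]
step 3: m = 1.115000, f(m) = 0.522196 > 0 → root in [0.910000, 1.115000]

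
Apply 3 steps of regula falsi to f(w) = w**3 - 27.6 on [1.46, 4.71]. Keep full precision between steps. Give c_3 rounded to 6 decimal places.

2.877076

f(1.460000) = -24.487864, f(4.710000) = 76.887111
step 1: c = 2.245061, f(c) = -16.284219 < 0 → new bracket [2.245061, 4.710000]
step 2: c = 2.675876, f(c) = -8.439889 < 0 → new bracket [2.675876, 4.710000]
step 3: c = 2.877076, f(c) = -3.784813 < 0 → new bracket [2.877076, 4.710000]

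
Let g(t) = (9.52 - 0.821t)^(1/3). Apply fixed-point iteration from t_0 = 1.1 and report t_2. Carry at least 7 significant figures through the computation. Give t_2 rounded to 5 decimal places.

1.98631

t_1 = g(1.100000) = 2.050141
t_2 = g(2.050141) = 1.986309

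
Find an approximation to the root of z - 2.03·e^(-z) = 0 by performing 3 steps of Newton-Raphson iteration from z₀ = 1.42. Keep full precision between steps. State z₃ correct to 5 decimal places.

0.85947

f'(z) = 1 + 2.03·e^(-z)
z_0 = 1.420000: f = 0.929321, f' = 1.490679 → z_1 = 1.420000 - (0.929321)/(1.490679) = 0.796579
z_1 = 0.796579: f = -0.118684, f' = 1.915263 → z_2 = 0.796579 - (-0.118684)/(1.915263) = 0.858547
z_2 = 0.858547: f = -0.001722, f' = 1.860268 → z_3 = 0.858547 - (-0.001722)/(1.860268) = 0.859472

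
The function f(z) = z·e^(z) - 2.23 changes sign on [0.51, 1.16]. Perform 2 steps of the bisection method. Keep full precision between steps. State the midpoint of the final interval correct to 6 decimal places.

f(0.510000) = -1.380701, f(1.160000) = 1.470323 (opposite signs)
step 1: m = 0.835000, f(m) = -0.305480 < 0 → root in [0.835000, 1.160000]
step 2: m = 0.997500, f(m) = 0.474716 > 0 → root in [0.835000, 0.997500]
Midpoint of [0.835000, 0.997500] = 0.916250

0.916250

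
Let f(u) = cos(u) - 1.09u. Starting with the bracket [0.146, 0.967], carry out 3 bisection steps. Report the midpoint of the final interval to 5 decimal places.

f(0.146000) = 0.830221, f(0.967000) = -0.486258 (opposite signs)
step 1: m = 0.556500, f(m) = 0.242524 > 0 → root in [0.556500, 0.967000]
step 2: m = 0.761750, f(m) = -0.106678 < 0 → root in [0.556500, 0.761750]
step 3: m = 0.659125, f(m) = 0.072082 > 0 → root in [0.659125, 0.761750]
Midpoint of [0.659125, 0.761750] = 0.710437

0.71044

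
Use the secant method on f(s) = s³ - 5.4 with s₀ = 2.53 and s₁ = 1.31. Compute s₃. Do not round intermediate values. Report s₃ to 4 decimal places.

Secant update: s_(k+1) = s_k − f(s_k)·(s_k − s_(k-1))/(f(s_k) − f(s_(k-1))).
f(s_0) = 10.794277, f(s_1) = -3.151909
s_2 = 1.310000 - (-3.151909)·(1.310000 - 2.530000)/(-3.151909 - (10.794277)) = 1.585726; f(s_2) = -1.412648
s_3 = 1.585726 - (-1.412648)·(1.585726 - 1.310000)/(-1.412648 - (-3.151909)) = 1.809674; f(s_3) = 0.526539

1.8097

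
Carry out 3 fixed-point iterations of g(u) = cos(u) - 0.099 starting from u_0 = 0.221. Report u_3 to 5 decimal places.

u_1 = g(0.221000) = 0.876679
u_2 = g(0.876679) = 0.540707
u_3 = g(0.540707) = 0.758345

0.75834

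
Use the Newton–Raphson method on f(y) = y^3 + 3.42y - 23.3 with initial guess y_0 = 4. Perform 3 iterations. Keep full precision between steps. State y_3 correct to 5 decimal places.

2.46145

f'(y) = 3y^2 + 3.42
y_0 = 4.000000: f = 54.380000, f' = 51.420000 → y_1 = 4.000000 - (54.380000)/(51.420000) = 2.942435
y_1 = 2.942435: f = 12.238501, f' = 29.393769 → y_2 = 2.942435 - (12.238501)/(29.393769) = 2.526071
y_2 = 2.526071: f = 1.458111, f' = 22.563105 → y_3 = 2.526071 - (1.458111)/(22.563105) = 2.461447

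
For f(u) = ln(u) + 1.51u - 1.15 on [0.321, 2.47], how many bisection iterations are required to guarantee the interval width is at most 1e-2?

8

Initial width b − a = 2.47 − 0.321 = 2.149000.
After n steps the width is (b−a)/2^n; need (b−a)/2^n ≤ 1e-2.
So n ≥ log₂(2.149000/1e-2) = log₂(214.9000) ≈ 7.7475.
Hence n = 8.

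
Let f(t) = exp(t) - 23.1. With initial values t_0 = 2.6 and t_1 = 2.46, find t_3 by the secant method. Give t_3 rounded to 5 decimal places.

3.05789

f(t_0) = -9.636262, f(t_1) = -11.395188
t_2 = 2.460000 - (-11.395188)·(2.460000 - 2.600000)/(-11.395188 - (-9.636262)) = 3.366989; f(t_2) = 5.891093
t_3 = 3.366989 - (5.891093)·(3.366989 - 2.460000)/(5.891093 - (-11.395188)) = 3.057891; f(t_3) = -1.817382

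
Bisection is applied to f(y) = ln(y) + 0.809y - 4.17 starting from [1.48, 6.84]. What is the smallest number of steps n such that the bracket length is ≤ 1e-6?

Initial width b − a = 6.84 − 1.48 = 5.360000.
After n steps the width is (b−a)/2^n; need (b−a)/2^n ≤ 1e-6.
So n ≥ log₂(5.360000/1e-6) = log₂(5360000.0000) ≈ 22.3538.
Hence n = 23.

23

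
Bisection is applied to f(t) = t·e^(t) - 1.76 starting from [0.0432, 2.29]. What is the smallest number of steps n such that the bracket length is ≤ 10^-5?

18

Initial width b − a = 2.29 − 0.0432 = 2.246800.
After n steps the width is (b−a)/2^n; need (b−a)/2^n ≤ 10^-5.
So n ≥ log₂(2.246800/10^-5) = log₂(224680.0000) ≈ 17.7775.
Hence n = 18.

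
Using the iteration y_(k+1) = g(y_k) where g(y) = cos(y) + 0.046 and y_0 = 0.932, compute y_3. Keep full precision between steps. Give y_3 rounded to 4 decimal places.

y_1 = g(0.932000) = 0.642230
y_2 = g(0.642230) = 0.846762
y_3 = g(0.846762) = 0.708412

0.7084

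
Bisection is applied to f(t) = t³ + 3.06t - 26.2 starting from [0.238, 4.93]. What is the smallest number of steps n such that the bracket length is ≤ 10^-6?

Initial width b − a = 4.93 − 0.238 = 4.692000.
After n steps the width is (b−a)/2^n; need (b−a)/2^n ≤ 10^-6.
So n ≥ log₂(4.692000/10^-6) = log₂(4692000.0000) ≈ 22.1618.
Hence n = 23.

23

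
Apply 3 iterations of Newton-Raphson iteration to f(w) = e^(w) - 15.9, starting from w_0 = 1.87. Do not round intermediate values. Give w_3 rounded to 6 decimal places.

f'(w) = e^(w)
w_0 = 1.870000: f = -9.411704, f' = 6.488296 → w_1 = 1.870000 - (-9.411704)/(6.488296) = 3.320566
w_1 = 3.320566: f = 11.776017, f' = 27.676017 → w_2 = 3.320566 - (11.776017)/(27.676017) = 2.895071
w_2 = 2.895071: f = 2.184783, f' = 18.084783 → w_3 = 2.895071 - (2.184783)/(18.084783) = 2.774263

2.774263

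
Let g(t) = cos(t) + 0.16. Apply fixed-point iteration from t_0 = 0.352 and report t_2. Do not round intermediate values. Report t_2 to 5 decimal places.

t_1 = g(0.352000) = 1.098685
t_2 = g(1.098685) = 0.614768

0.61477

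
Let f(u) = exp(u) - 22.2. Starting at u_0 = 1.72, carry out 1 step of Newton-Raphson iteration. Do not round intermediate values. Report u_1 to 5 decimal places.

4.69527

f'(u) = exp(u)
u_0 = 1.720000: f = -16.615472, f' = 5.584528 → u_1 = 1.720000 - (-16.615472)/(5.584528) = 4.695268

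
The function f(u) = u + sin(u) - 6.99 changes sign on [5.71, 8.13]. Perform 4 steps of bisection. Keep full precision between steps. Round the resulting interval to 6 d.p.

f(5.710000) = -1.822311, f(8.130000) = 2.102148 (opposite signs)
step 1: m = 6.920000, f(m) = 0.524637 > 0 → root in [5.710000, 6.920000]
step 2: m = 6.315000, f(m) = -0.643191 < 0 → root in [6.315000, 6.920000]
step 3: m = 6.617500, f(m) = -0.044378 < 0 → root in [6.617500, 6.920000]
step 4: m = 6.768750, f(m) = 0.245458 > 0 → root in [6.617500, 6.768750]

[6.617500, 6.768750]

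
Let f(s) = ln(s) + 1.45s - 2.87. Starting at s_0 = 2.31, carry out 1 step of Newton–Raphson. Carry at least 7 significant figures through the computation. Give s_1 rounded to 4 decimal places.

1.6107

Newton update: s ← s − f(s)/f'(s).
f'(s) = 1/s + 1.45
s_0 = 2.310000: f = 1.316748, f' = 1.882900 → s_1 = 2.310000 - (1.316748)/(1.882900) = 1.610681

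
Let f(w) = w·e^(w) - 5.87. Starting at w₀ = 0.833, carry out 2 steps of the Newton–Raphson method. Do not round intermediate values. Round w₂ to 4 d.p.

1.4923

f'(w) = (w + 1)·e^(w)
w_0 = 0.833000: f = -3.953926, f' = 4.216283 → w_1 = 0.833000 - (-3.953926)/(4.216283) = 1.770775
w_1 = 1.770775: f = 4.534024, f' = 16.279430 → w_2 = 1.770775 - (4.534024)/(16.279430) = 1.492263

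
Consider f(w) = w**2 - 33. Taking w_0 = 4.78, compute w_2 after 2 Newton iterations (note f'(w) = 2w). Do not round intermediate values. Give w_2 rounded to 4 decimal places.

Newton update: w ← w − f(w)/f'(w).
w_0 = 4.780000: f = -10.151600, f' = 9.560000 → w_1 = 4.780000 - (-10.151600)/(9.560000) = 5.841883
w_1 = 5.841883: f = 1.127595, f' = 11.683766 → w_2 = 5.841883 - (1.127595)/(11.683766) = 5.745373

5.7454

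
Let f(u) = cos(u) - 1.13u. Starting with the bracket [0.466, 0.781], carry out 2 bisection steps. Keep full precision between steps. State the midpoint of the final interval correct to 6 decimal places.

0.662875

f(0.466000) = 0.366793, f(0.781000) = -0.172320 (opposite signs)
step 1: m = 0.623500, f(m) = 0.107285 > 0 → root in [0.623500, 0.781000]
step 2: m = 0.702250, f(m) = -0.030152 < 0 → root in [0.623500, 0.702250]
Midpoint of [0.623500, 0.702250] = 0.662875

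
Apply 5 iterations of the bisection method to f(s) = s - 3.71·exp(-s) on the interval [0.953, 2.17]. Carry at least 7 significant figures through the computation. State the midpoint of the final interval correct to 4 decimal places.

f(0.953000) = -0.477511, f(2.170000) = 1.746401 (opposite signs)
step 1: m = 1.561500, f(m) = 0.783064 > 0 → root in [0.953000, 1.561500]
step 2: m = 1.257250, f(m) = 0.201996 > 0 → root in [0.953000, 1.257250]
step 3: m = 1.105125, f(m) = -0.123514 < 0 → root in [1.105125, 1.257250]
step 4: m = 1.181188, f(m) = 0.042536 > 0 → root in [1.105125, 1.181188]
step 5: m = 1.143156, f(m) = -0.039633 < 0 → root in [1.143156, 1.181188]
Midpoint of [1.143156, 1.181188] = 1.162172

1.1622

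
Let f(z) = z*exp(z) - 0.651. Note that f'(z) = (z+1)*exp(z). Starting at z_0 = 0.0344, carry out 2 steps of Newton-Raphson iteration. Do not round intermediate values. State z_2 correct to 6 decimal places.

0.450618

Newton update: z ← z − f(z)/f'(z).
z_0 = 0.034400: f = -0.615396, f' = 1.070602 → z_1 = 0.034400 - (-0.615396)/(1.070602) = 0.609213
z_1 = 0.609213: f = 0.469332, f' = 2.959315 → z_2 = 0.609213 - (0.469332)/(2.959315) = 0.450618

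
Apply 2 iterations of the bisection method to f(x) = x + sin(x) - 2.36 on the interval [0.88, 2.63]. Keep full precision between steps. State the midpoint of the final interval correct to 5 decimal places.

f(0.880000) = -0.709261, f(2.630000) = 0.759567 (opposite signs)
step 1: m = 1.755000, f(m) = 0.378082 > 0 → root in [0.880000, 1.755000]
step 2: m = 1.317500, f(m) = -0.074408 < 0 → root in [1.317500, 1.755000]
Midpoint of [1.317500, 1.755000] = 1.536250

1.53625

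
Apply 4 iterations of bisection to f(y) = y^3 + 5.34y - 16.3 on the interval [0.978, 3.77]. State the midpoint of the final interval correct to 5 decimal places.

f(0.978000) = -10.142039, f(3.770000) = 57.414433 (opposite signs)
step 1: m = 2.374000, f(m) = 9.756730 > 0 → root in [0.978000, 2.374000]
step 2: m = 1.676000, f(m) = -2.642316 < 0 → root in [1.676000, 2.374000]
step 3: m = 2.025000, f(m) = 2.817266 > 0 → root in [1.676000, 2.025000]
step 4: m = 1.850500, f(m) = -0.081570 < 0 → root in [1.850500, 2.025000]
Midpoint of [1.850500, 2.025000] = 1.937750

1.93775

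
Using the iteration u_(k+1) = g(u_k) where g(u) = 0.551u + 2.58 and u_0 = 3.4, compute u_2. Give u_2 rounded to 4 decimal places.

5.0338

u_1 = g(3.400000) = 4.453400
u_2 = g(4.453400) = 5.033823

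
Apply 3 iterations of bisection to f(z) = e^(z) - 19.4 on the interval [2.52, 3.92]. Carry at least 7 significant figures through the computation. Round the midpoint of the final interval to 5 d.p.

2.95750

f(2.520000) = -6.971403, f(3.920000) = 31.000445 (opposite signs)
step 1: m = 3.220000, f(m) = 5.628120 > 0 → root in [2.520000, 3.220000]
step 2: m = 2.870000, f(m) = -1.762982 < 0 → root in [2.870000, 3.220000]
step 3: m = 3.045000, f(m) = 1.610031 > 0 → root in [2.870000, 3.045000]
Midpoint of [2.870000, 3.045000] = 2.957500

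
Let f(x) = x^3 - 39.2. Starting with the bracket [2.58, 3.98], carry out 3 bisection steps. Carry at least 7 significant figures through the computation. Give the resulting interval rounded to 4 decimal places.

f(2.580000) = -22.026488, f(3.980000) = 23.844792 (opposite signs)
step 1: m = 3.280000, f(m) = -3.912448 < 0 → root in [3.280000, 3.980000]
step 2: m = 3.630000, f(m) = 8.632147 > 0 → root in [3.280000, 3.630000]
step 3: m = 3.455000, f(m) = 2.042421 > 0 → root in [3.280000, 3.455000]

[3.2800, 3.4550]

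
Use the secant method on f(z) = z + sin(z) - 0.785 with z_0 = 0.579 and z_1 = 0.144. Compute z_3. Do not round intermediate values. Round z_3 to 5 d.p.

0.39779

f(z_0) = 0.341187, f(z_1) = -0.497497
z_2 = 0.144000 - (-0.497497)·(0.144000 - 0.579000)/(-0.497497 - (0.341187)) = 0.402037; f(z_2) = 0.008330
z_3 = 0.402037 - (0.008330)·(0.402037 - 0.144000)/(0.008330 - (-0.497497)) = 0.397787; f(z_3) = 0.000167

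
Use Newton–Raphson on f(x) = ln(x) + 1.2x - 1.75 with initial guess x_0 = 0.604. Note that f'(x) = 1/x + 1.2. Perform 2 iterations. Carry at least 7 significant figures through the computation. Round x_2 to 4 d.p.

1.2608

x_0 = 0.604000: f = -1.529381, f' = 2.855629 → x_1 = 0.604000 - (-1.529381)/(2.855629) = 1.139567
x_1 = 1.139567: f = -0.251871, f' = 2.077526 → x_2 = 1.139567 - (-0.251871)/(2.077526) = 1.260803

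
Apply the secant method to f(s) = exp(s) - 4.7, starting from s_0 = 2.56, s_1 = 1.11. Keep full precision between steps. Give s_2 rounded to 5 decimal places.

1.35392

Secant update: s_(k+1) = s_k − f(s_k)·(s_k − s_(k-1))/(f(s_k) − f(s_(k-1))).
f(s_0) = 8.235817, f(s_1) = -1.665642
s_2 = 1.110000 - (-1.665642)·(1.110000 - 2.560000)/(-1.665642 - (8.235817)) = 1.353922; f(s_2) = -0.827417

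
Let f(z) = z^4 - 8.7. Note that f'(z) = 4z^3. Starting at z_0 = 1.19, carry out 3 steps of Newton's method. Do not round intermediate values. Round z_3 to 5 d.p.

z_0 = 1.190000: f = -6.694661, f' = 6.740636 → z_1 = 1.190000 - (-6.694661)/(6.740636) = 2.183179
z_1 = 2.183179: f = 14.017351, f' = 41.622510 → z_2 = 2.183179 - (14.017351)/(41.622510) = 1.846406
z_2 = 1.846406: f = 2.922749, f' = 25.179183 → z_3 = 1.846406 - (2.922749)/(25.179183) = 1.730328

1.73033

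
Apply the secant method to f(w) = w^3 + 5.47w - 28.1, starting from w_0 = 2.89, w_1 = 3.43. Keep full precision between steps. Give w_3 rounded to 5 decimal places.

Secant update: w_(k+1) = w_k − f(w_k)·(w_k − w_(k-1))/(f(w_k) − f(w_(k-1))).
f(w_0) = 11.845869, f(w_1) = 31.015707
w_2 = 3.430000 - (31.015707)·(3.430000 - 2.890000)/(31.015707 - (11.845869)) = 2.556311; f(w_2) = 2.587806
w_3 = 2.556311 - (2.587806)·(2.556311 - 3.430000)/(2.587806 - (31.015707)) = 2.476778; f(w_3) = 0.641604

2.47678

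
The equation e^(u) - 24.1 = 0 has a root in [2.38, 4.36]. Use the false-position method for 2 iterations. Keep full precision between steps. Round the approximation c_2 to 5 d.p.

2.97792

f(2.380000) = -13.295097, f(4.360000) = 54.157134
step 1: c = 2.770266, f(c) = -8.137125 < 0 → new bracket [2.770266, 4.360000]
step 2: c = 2.977923, f(c) = -4.453030 < 0 → new bracket [2.977923, 4.360000]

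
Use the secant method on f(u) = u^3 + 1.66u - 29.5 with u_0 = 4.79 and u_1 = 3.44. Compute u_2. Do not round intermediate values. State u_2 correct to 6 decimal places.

3.120282

f(u_0) = 88.353639, f(u_1) = 16.917984
u_2 = 3.440000 - (16.917984)·(3.440000 - 4.790000)/(16.917984 - (88.353639)) = 3.120282; f(u_2) = 6.059226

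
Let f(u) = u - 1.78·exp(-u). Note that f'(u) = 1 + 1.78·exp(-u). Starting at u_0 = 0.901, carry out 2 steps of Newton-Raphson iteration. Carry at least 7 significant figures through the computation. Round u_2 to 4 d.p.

0.7999

u_0 = 0.901000: f = 0.178029, f' = 1.722971 → u_1 = 0.901000 - (0.178029)/(1.722971) = 0.797673
u_1 = 0.797673: f = -0.003996, f' = 1.801669 → u_2 = 0.797673 - (-0.003996)/(1.801669) = 0.799891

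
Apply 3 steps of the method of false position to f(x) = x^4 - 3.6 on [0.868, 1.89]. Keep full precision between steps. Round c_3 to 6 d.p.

1.326686

False-position update: c = (a·f(b) − b·f(a))/(f(b) − f(a)); replace the endpoint whose sign matches f(c).
f(0.868000) = -3.032352, f(1.890000) = 9.159898
step 1: c = 1.122183, f(c) = -2.014176 < 0 → new bracket [1.122183, 1.890000]
step 2: c = 1.260585, f(c) = -1.074838 < 0 → new bracket [1.260585, 1.890000]
step 3: c = 1.326686, f(c) = -0.502065 < 0 → new bracket [1.326686, 1.890000]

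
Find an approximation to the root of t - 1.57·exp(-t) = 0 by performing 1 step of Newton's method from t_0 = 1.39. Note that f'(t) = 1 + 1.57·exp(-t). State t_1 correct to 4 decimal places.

t_0 = 1.390000: f = 0.998952, f' = 1.391048 → t_1 = 1.390000 - (0.998952)/(1.391048) = 0.671871

0.6719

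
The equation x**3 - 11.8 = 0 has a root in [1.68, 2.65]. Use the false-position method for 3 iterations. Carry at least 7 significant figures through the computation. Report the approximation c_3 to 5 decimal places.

2.27433

f(1.680000) = -7.058368, f(2.650000) = 6.809625
step 1: c = 2.173699, f(c) = -1.529340 < 0 → new bracket [2.173699, 2.650000]
step 2: c = 2.261051, f(c) = -0.240708 < 0 → new bracket [2.261051, 2.650000]
step 3: c = 2.274331, f(c) = -0.035845 < 0 → new bracket [2.274331, 2.650000]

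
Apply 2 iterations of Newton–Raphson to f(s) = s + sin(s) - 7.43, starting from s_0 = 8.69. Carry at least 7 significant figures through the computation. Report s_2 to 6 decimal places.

f'(s) = 1 + cos(s)
s_0 = 8.690000: f = 1.930422, f' = 0.258020 → s_1 = 8.690000 - (1.930422)/(0.258020) = 1.208333
s_1 = 1.208333: f = -5.286641, f' = 1.354578 → s_2 = 1.208333 - (-5.286641)/(1.354578) = 5.111127

5.111127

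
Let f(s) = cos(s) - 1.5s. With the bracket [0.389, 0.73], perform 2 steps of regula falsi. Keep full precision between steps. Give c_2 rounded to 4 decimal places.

False-position update: c = (a·f(b) − b·f(a))/(f(b) − f(a)); replace the endpoint whose sign matches f(c).
f(0.389000) = 0.341789, f(0.730000) = -0.349826
step 1: c = 0.557519, f(c) = 0.012292 > 0 → new bracket [0.557519, 0.730000]
step 2: c = 0.563374, f(c) = 0.000398 > 0 → new bracket [0.563374, 0.730000]

0.5634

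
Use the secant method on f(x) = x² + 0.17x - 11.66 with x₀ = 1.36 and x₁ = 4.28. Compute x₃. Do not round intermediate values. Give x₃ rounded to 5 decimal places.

3.28975

Secant update: x_(k+1) = x_k − f(x_k)·(x_k − x_(k-1))/(f(x_k) − f(x_(k-1))).
f(x_0) = -9.579200, f(x_1) = 7.386000
x_2 = 4.280000 - (7.386000)·(4.280000 - 1.360000)/(7.386000 - (-9.579200)) = 3.008744; f(x_2) = -2.095976
x_3 = 3.008744 - (-2.095976)·(3.008744 - 4.280000)/(-2.095976 - (7.386000)) = 3.289753; f(x_3) = -0.278269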